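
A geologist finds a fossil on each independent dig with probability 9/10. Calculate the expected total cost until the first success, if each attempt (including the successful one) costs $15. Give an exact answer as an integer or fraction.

50/3 dollars

E[#attempts] = 1/p = 10/9; E[cost] = 15·10/9 = 50/3.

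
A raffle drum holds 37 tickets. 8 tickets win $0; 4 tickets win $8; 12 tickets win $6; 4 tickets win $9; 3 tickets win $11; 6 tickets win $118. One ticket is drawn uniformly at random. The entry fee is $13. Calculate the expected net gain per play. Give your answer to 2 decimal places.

E[payout] = (8/37)·0 + (4/37)·8 + (12/37)·6 + (4/37)·9 + (3/37)·11 + (6/37)·118 = 881/37
Expected profit = 881/37 − 13 = 400/37 ≈ $10.81

$10.81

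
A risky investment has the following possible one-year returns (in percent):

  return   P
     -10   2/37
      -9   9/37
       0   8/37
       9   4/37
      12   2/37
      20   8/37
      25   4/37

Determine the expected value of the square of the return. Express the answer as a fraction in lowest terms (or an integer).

E[X²] = (2/37)·100 + (9/37)·81 + (8/37)·0 + (4/37)·81 + (2/37)·144 + (8/37)·400 + (4/37)·625
     = 7241/37

7241/37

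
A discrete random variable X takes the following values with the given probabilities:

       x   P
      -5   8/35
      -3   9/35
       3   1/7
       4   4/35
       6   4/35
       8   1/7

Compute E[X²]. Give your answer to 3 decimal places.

24.400

E[X²] = (8/35)·25 + (9/35)·9 + (1/7)·9 + (4/35)·16 + (4/35)·36 + (1/7)·64
     = 122/5 ≈ 24.400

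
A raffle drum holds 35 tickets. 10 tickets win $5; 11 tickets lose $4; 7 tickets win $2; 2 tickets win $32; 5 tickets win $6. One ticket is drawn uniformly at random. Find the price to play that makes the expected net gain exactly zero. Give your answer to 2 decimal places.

E[payout] = (10/35)·5 + (11/35)·(-4) + (7/35)·2 + (2/35)·32 + (5/35)·6 = 114/35
Fair fee = E[payout] = 114/35 ≈ $3.26

$3.26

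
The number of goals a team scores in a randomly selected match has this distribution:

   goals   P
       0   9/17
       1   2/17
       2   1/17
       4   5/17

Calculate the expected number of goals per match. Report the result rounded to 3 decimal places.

1.412

E[X] = (9/17)·0 + (2/17)·1 + (1/17)·2 + (5/17)·4
     = 24/17 ≈ 1.412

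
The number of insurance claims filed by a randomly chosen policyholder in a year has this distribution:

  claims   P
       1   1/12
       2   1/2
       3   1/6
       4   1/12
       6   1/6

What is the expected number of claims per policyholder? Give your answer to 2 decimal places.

E[X] = (1/12)·1 + (1/2)·2 + (1/6)·3 + (1/12)·4 + (1/6)·6
     = 35/12 ≈ 2.92

2.92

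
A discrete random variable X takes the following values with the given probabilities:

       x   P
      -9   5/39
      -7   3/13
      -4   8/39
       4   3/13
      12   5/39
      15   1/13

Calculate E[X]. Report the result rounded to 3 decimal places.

0.026

E[X] = (5/39)·(-9) + (3/13)·(-7) + (8/39)·(-4) + (3/13)·4 + (5/39)·12 + (1/13)·15
     = 1/39 ≈ 0.026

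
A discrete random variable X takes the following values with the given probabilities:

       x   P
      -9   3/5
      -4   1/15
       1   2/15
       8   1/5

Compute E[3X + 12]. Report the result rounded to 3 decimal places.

0.200

E[3x+12] = (3/5)·(-15) + (1/15)·0 + (2/15)·15 + (1/5)·36
     = 1/5 ≈ 0.200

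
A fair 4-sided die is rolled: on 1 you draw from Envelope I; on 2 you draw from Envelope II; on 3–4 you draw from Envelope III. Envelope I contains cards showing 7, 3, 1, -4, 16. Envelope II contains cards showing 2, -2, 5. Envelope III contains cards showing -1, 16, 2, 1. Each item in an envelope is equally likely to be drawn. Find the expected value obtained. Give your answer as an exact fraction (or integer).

E[X | Envelope I] = (7 + 3 + 1 − 4 + 16)/5 = 23/5
E[X | Envelope II] = (2 − 2 + 5)/3 = 5/3
E[X | Envelope III] = (-1 + 16 + 2 + 1)/4 = 9/2
E[X] = (1/4)·23/5 + (1/4)·5/3 + (1/2)·9/2 = 229/60

229/60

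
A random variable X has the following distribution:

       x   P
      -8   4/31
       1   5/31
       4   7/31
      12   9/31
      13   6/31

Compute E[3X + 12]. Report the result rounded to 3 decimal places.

30.097

E[3x+12] = (4/31)·(-12) + (5/31)·15 + (7/31)·24 + (9/31)·48 + (6/31)·51
     = 933/31 ≈ 30.097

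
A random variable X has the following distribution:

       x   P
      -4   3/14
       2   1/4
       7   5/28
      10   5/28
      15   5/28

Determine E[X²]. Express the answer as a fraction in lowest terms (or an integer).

E[X²] = (3/14)·16 + (1/4)·4 + (5/28)·49 + (5/28)·100 + (5/28)·225
     = 997/14

997/14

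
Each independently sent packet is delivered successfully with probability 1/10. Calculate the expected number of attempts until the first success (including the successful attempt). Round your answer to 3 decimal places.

10.000

For a geometric distribution, E[trials] = 1/p = 1/(1/10) = 10.
≈ 10.000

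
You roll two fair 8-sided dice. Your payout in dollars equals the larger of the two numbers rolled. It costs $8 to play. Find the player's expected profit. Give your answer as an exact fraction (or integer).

Distribution of the larger of the two numbers rolled: 1 w.p. 1/64, 2 w.p. 3/64, 3 w.p. 5/64, 4 w.p. 7/64, 5 w.p. 9/64, 6 w.p. 11/64, …
E[payout] = (1/64)·1 + (3/64)·2 + (5/64)·3 + (7/64)·4 + (9/64)·5 + (11/64)·6 + (13/64)·7 + (15/64)·8 = 93/16
Expected profit = 93/16 − 8 = -35/16

-35/16 dollars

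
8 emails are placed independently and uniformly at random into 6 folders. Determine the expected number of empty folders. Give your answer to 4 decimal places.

1.3954

Let Xⱼ=1 if folder j is empty. P(Xⱼ=1) = ((6-1)/6)^8 = 390625/1679616.
By linearity, E[#empty] = 6·390625/1679616 = 390625/279936.
≈ 1.3954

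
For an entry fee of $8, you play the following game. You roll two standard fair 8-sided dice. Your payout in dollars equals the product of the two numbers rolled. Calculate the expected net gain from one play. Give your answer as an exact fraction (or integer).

49/4 dollars

Distribution of the product of the two numbers rolled: 1 w.p. 1/64, 2 w.p. 1/32, 3 w.p. 1/32, 4 w.p. 3/64, 5 w.p. 1/32, 6 w.p. 1/16, …
E[payout] = (1/64)·1 + (1/32)·2 + (1/32)·3 + (3/64)·4 + (1/32)·5 + (1/16)·6 + (1/32)·7 + (1/16)·8 + (1/64)·9 + (1/32)·10 + (1/16)·12 + (1/32)·14 + (1/32)·15 + (3/64)·16 + (1/32)·18 + (1/32)·20 + (1/32)·21 + (1/16)·24 + (1/64)·25 + (1/32)·28 + (1/32)·30 + (1/32)·32 + (1/32)·35 + (1/64)·36 + (1/32)·40 + (1/32)·42 + (1/32)·48 + (1/64)·49 + (1/32)·56 + (1/64)·64 = 81/4
Expected profit = 81/4 − 8 = 49/4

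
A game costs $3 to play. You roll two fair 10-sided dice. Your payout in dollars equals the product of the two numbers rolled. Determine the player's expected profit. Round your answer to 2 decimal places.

Distribution of the product of the two numbers rolled: 1 w.p. 1/100, 2 w.p. 1/50, 3 w.p. 1/50, 4 w.p. 3/100, 5 w.p. 1/50, 6 w.p. 1/25, …
E[payout] = (1/100)·1 + (1/50)·2 + (1/50)·3 + (3/100)·4 + (1/50)·5 + (1/25)·6 + (1/50)·7 + (1/25)·8 + (3/100)·9 + (1/25)·10 + (1/25)·12 + (1/50)·14 + (1/50)·15 + (3/100)·16 + (1/25)·18 + (1/25)·20 + (1/50)·21 + (1/25)·24 + (1/100)·25 + (1/50)·27 + (1/50)·28 + (1/25)·30 + (1/50)·32 + (1/50)·35 + (3/100)·36 + (1/25)·40 + (1/50)·42 + (1/50)·45 + (1/50)·48 + (1/100)·49 + (1/50)·50 + (1/50)·54 + (1/50)·56 + (1/50)·60 + (1/50)·63 + (1/100)·64 + (1/50)·70 + (1/50)·72 + (1/50)·80 + (1/100)·81 + (1/50)·90 + (1/100)·100 = 121/4
Expected profit = 121/4 − 3 = 109/4 ≈ $27.25

$27.25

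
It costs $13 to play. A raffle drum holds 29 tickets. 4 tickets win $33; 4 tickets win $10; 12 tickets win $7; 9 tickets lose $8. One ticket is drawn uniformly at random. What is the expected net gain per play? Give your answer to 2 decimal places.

-$6.66

E[payout] = (4/29)·33 + (4/29)·10 + (12/29)·7 + (9/29)·(-8) = 184/29
Expected profit = 184/29 − 13 = -193/29 ≈ -$6.66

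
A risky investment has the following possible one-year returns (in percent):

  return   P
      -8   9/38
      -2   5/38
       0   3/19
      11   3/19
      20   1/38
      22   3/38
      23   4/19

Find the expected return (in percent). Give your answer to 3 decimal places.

6.684

E[X] = (9/38)·(-8) + (5/38)·(-2) + (3/19)·0 + (3/19)·11 + (1/38)·20 + (3/38)·22 + (4/19)·23
     = 127/19 ≈ 6.684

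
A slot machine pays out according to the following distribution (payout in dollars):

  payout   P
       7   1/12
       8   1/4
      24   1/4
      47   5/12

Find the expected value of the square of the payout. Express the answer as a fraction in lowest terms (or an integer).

2169/2

E[X²] = (1/12)·49 + (1/4)·64 + (1/4)·576 + (5/12)·2209
     = 2169/2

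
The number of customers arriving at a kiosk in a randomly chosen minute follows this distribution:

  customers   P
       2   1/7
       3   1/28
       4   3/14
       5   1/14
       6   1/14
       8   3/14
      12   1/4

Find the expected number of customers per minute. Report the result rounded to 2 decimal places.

6.75

E[X] = (1/7)·2 + (1/28)·3 + (3/14)·4 + (1/14)·5 + (1/14)·6 + (3/14)·8 + (1/4)·12
     = 27/4 ≈ 6.75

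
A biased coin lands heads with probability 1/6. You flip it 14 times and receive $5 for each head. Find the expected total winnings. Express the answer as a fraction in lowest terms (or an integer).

35/3 dollars

E[#heads] = 14·1/6 = 7/3 (linearity over flips).
E[winnings] = 5·7/3 = 35/3.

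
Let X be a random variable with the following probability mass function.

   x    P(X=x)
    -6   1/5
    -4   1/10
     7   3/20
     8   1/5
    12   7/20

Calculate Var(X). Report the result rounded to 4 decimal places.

E[X] = (1/5)·(-6) + (1/10)·(-4) + (3/20)·7 + (1/5)·8 + (7/20)·12 = 21/4
E[X²] = (1/5)·36 + (1/10)·16 + (3/20)·49 + (1/5)·64 + (7/20)·144 = 1587/20
Var(X) = 1587/20 − (21/4)² = 4143/80 ≈ 51.7875

51.7875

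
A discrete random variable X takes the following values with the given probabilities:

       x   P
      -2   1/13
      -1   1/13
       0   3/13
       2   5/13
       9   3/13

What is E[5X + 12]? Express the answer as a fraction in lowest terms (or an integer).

E[5x+12] = (1/13)·2 + (1/13)·7 + (3/13)·12 + (5/13)·22 + (3/13)·57
     = 326/13

326/13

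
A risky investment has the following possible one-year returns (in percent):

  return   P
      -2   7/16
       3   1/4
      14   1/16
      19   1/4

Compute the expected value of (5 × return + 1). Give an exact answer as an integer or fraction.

57/2

E[5x+1] = (7/16)·(-9) + (1/4)·16 + (1/16)·71 + (1/4)·96
     = 57/2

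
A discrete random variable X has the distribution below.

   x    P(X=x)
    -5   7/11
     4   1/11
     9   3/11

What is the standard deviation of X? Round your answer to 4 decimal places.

E[X] = -4/11, E[X²] = 434/11
Var(X) = E[X²] − (E[X])² = 434/11 − 16/121 = 4758/121
SD(X) = √(4758/121) ≈ 6.2708

6.2708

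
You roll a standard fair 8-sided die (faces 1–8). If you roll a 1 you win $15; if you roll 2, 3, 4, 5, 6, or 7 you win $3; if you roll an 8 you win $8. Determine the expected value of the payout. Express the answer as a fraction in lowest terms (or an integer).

E[payout] = (3/4)·3 + (1/8)·8 + (1/8)·15 = 41/8

41/8 dollars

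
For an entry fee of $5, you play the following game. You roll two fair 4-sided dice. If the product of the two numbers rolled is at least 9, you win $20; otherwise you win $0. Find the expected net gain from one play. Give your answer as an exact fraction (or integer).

E[payout] = (3/4)·0 + (1/4)·20 = 5
Expected profit = 5 − 5 = 0

$0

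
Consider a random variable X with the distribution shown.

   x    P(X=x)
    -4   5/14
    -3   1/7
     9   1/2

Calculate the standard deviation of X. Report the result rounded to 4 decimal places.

6.3652

E[X] = 37/14, E[X²] = 95/2
Var(X) = E[X²] − (E[X])² = 95/2 − 1369/196 = 7941/196
SD(X) = √(7941/196) ≈ 6.3652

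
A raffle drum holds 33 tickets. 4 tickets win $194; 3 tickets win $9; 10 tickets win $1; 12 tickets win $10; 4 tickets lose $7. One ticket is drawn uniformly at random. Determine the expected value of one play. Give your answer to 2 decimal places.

E[payout] = (4/33)·194 + (3/33)·9 + (10/33)·1 + (12/33)·10 + (4/33)·(-7) = 905/33
≈ $27.42

$27.42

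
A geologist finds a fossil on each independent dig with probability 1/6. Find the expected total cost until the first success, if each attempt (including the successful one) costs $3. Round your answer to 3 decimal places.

$18.000

E[#attempts] = 1/p = 6; E[cost] = 3·6 = 18.
≈ 18.000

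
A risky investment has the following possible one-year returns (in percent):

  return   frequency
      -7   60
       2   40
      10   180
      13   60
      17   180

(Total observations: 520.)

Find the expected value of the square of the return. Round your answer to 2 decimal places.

Total = 520, so P(return=-7) = 60/520, etc.
E[X²] = (3/26)·49 + (1/13)·4 + (9/26)·100 + (3/26)·169 + (9/26)·289
     = 4163/26 ≈ 160.12

160.12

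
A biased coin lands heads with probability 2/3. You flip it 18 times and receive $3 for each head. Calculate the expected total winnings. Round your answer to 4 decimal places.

E[#heads] = 18·2/3 = 12 (linearity over flips).
E[winnings] = 3·12 = 36.
≈ 36.0000

$36.0000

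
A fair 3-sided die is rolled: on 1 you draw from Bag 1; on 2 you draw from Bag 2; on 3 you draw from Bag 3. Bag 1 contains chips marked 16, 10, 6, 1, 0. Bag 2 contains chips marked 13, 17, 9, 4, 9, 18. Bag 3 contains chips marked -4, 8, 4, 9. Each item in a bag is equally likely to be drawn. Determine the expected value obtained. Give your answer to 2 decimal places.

7.51

E[X | Bag 1] = (16 + 10 + 6 + 1 + 0)/5 = 33/5
E[X | Bag 2] = (13 + 17 + 9 + 4 + 9 + 18)/6 = 35/3
E[X | Bag 3] = (-4 + 8 + 4 + 9)/4 = 17/4
E[X] = (1/3)·33/5 + (1/3)·35/3 + (1/3)·17/4 = 1351/180 ≈ 7.51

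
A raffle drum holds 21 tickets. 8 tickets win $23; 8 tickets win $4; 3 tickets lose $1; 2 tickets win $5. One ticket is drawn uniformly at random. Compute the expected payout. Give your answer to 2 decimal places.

E[payout] = (8/21)·23 + (8/21)·4 + (3/21)·(-1) + (2/21)·5 = 223/21
≈ $10.62

$10.62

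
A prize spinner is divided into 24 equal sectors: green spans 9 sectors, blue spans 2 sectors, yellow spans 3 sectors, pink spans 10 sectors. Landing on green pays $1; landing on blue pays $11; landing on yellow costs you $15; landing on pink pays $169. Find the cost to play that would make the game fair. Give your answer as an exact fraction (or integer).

E[payout] = (9/24)·1 + (2/24)·11 + (3/24)·(-15) + (10/24)·169 = 419/6
Fair fee = E[payout] = 419/6

419/6 dollars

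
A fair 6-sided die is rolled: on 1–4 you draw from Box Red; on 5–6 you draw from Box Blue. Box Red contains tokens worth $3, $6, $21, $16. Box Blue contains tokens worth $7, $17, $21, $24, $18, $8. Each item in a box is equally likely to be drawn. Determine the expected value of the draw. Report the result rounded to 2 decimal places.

$12.94

E[X | Box Red] = (3 + 6 + 21 + 16)/4 = 23/2
E[X | Box Blue] = (7 + 17 + 21 + 24 + 18 + 8)/6 = 95/6
E[X] = (2/3)·23/2 + (1/3)·95/6 = 233/18 ≈ 12.94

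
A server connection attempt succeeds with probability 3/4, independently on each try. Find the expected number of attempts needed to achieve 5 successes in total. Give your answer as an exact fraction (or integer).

20/3

By linearity (sum of 5 independent geometric waits), E[trials] = 5/p = 5/(3/4) = 20/3.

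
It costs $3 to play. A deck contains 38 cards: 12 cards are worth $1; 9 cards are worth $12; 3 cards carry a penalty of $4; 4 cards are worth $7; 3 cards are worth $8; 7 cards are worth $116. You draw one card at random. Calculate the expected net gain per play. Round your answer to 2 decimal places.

E[payout] = (12/38)·1 + (9/38)·12 + (3/38)·(-4) + (4/38)·7 + (3/38)·8 + (7/38)·116 = 486/19
Expected profit = 486/19 − 3 = 429/19 ≈ $22.58

$22.58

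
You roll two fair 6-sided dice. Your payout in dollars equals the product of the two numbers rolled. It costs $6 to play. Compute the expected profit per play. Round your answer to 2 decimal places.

$6.25

Distribution of the product of the two numbers rolled: 1 w.p. 1/36, 2 w.p. 1/18, 3 w.p. 1/18, 4 w.p. 1/12, 5 w.p. 1/18, 6 w.p. 1/9, …
E[payout] = (1/36)·1 + (1/18)·2 + (1/18)·3 + (1/12)·4 + (1/18)·5 + (1/9)·6 + (1/18)·8 + (1/36)·9 + (1/18)·10 + (1/9)·12 + (1/18)·15 + (1/36)·16 + (1/18)·18 + (1/18)·20 + (1/18)·24 + (1/36)·25 + (1/18)·30 + (1/36)·36 = 49/4
Expected profit = 49/4 − 6 = 25/4 ≈ $6.25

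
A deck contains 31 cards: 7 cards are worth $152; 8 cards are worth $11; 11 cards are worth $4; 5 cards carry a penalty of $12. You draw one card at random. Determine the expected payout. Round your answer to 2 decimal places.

E[payout] = (7/31)·152 + (8/31)·11 + (11/31)·4 + (5/31)·(-12) = 1136/31
≈ $36.65

$36.65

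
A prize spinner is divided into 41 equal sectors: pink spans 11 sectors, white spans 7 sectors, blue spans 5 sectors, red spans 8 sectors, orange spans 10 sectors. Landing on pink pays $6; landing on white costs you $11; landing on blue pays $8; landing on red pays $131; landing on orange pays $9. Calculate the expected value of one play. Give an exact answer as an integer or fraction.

1167/41 dollars

E[payout] = (11/41)·6 + (7/41)·(-11) + (5/41)·8 + (8/41)·131 + (10/41)·9 = 1167/41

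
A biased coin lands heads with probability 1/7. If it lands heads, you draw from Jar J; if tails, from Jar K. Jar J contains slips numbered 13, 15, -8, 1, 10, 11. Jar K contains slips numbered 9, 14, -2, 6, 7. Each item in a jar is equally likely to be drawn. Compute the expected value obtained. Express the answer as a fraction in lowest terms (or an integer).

239/35

E[X | Jar J] = (13 + 15 − 8 + 1 + 10 + 11)/6 = 7
E[X | Jar K] = (9 + 14 − 2 + 6 + 7)/5 = 34/5
E[X] = (1/7)·7 + (6/7)·34/5 = 239/35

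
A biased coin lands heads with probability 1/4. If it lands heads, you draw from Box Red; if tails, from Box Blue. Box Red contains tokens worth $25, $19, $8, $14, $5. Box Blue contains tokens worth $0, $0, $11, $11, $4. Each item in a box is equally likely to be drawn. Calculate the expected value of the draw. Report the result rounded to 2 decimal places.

E[X | Box Red] = (25 + 19 + 8 + 14 + 5)/5 = 71/5
E[X | Box Blue] = (0 + 0 + 11 + 11 + 4)/5 = 26/5
E[X] = (1/4)·71/5 + (3/4)·26/5 = 149/20 ≈ 7.45

$7.45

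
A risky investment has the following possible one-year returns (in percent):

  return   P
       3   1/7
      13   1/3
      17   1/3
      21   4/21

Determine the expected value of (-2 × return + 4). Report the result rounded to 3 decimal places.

E[-2x+4] = (1/7)·(-2) + (1/3)·(-22) + (1/3)·(-30) + (4/21)·(-38)
     = -174/7 ≈ -24.857

-24.857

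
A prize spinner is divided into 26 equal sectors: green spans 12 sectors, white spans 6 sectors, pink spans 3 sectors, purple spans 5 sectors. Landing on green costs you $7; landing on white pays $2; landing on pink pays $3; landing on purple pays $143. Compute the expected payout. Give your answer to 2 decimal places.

$25.08

E[payout] = (12/26)·(-7) + (6/26)·2 + (3/26)·3 + (5/26)·143 = 326/13
≈ $25.08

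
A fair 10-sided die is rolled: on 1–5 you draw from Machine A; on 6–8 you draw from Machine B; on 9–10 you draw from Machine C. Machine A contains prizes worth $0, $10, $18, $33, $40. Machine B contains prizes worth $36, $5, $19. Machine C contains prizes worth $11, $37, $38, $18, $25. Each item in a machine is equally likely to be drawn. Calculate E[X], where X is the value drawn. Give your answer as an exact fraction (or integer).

1063/50 dollars

E[X | Machine A] = (0 + 10 + 18 + 33 + 40)/5 = 101/5
E[X | Machine B] = (36 + 5 + 19)/3 = 20
E[X | Machine C] = (11 + 37 + 38 + 18 + 25)/5 = 129/5
E[X] = (1/2)·101/5 + (3/10)·20 + (1/5)·129/5 = 1063/50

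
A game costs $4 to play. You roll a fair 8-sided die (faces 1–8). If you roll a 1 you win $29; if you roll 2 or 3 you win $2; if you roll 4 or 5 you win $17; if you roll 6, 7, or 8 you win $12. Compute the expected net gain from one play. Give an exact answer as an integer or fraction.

E[payout] = (1/4)·2 + (3/8)·12 + (1/4)·17 + (1/8)·29 = 103/8
Expected profit = 103/8 − 4 = 71/8

71/8 dollars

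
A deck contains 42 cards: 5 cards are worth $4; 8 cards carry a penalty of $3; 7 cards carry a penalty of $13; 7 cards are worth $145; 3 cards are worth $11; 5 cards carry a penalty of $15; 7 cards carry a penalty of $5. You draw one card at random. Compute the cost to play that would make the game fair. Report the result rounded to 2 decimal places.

E[payout] = (5/42)·4 + (8/42)·(-3) + (7/42)·(-13) + (7/42)·145 + (3/42)·11 + (5/42)·(-15) + (7/42)·(-5) = 281/14
Fair fee = E[payout] = 281/14 ≈ $20.07

$20.07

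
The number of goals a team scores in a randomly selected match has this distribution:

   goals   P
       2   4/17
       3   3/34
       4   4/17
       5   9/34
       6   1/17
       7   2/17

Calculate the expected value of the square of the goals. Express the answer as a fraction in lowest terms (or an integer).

20

E[X²] = (4/17)·4 + (3/34)·9 + (4/17)·16 + (9/34)·25 + (1/17)·36 + (2/17)·49
     = 20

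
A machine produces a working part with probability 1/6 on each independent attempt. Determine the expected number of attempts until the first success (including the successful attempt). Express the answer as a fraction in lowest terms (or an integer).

6

For a geometric distribution, E[trials] = 1/p = 1/(1/6) = 6.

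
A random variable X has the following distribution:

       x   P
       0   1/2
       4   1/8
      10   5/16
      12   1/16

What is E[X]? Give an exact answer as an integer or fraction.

35/8

E[X] = (1/2)·0 + (1/8)·4 + (5/16)·10 + (1/16)·12
     = 35/8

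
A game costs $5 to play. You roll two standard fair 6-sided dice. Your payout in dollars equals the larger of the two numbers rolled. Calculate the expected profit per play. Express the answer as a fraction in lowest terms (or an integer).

-19/36 dollars

Distribution of the larger of the two numbers rolled: 1 w.p. 1/36, 2 w.p. 1/12, 3 w.p. 5/36, 4 w.p. 7/36, 5 w.p. 1/4, 6 w.p. 11/36
E[payout] = (1/36)·1 + (1/12)·2 + (5/36)·3 + (7/36)·4 + (1/4)·5 + (11/36)·6 = 161/36
Expected profit = 161/36 − 5 = -19/36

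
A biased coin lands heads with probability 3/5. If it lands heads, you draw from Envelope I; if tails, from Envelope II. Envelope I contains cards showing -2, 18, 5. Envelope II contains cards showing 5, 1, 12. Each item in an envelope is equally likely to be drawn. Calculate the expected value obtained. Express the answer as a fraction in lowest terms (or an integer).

33/5

E[X | Envelope I] = (-2 + 18 + 5)/3 = 7
E[X | Envelope II] = (5 + 1 + 12)/3 = 6
E[X] = (3/5)·7 + (2/5)·6 = 33/5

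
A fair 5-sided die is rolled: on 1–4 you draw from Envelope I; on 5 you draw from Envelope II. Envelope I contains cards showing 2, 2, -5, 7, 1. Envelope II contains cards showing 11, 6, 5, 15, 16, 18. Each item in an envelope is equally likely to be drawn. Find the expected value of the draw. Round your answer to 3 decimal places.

E[X | Envelope I] = (2 + 2 − 5 + 7 + 1)/5 = 7/5
E[X | Envelope II] = (11 + 6 + 5 + 15 + 16 + 18)/6 = 71/6
E[X] = (4/5)·7/5 + (1/5)·71/6 = 523/150 ≈ 3.487

3.487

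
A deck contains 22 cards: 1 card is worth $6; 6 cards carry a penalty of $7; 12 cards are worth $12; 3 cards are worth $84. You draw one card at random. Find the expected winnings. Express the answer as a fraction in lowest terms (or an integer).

E[payout] = (1/22)·6 + (6/22)·(-7) + (12/22)·12 + (3/22)·84 = 180/11

180/11 dollars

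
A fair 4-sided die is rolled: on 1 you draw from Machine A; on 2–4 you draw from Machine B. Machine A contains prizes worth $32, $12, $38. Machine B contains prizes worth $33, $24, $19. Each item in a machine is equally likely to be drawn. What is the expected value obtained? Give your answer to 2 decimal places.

E[X | Machine A] = (32 + 12 + 38)/3 = 82/3
E[X | Machine B] = (33 + 24 + 19)/3 = 76/3
E[X] = (1/4)·82/3 + (3/4)·76/3 = 155/6 ≈ 25.83

$25.83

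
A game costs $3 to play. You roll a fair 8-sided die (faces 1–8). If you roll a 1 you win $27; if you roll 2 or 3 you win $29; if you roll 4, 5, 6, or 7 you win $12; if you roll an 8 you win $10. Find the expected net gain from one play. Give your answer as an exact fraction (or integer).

E[payout] = (1/8)·10 + (1/2)·12 + (1/8)·27 + (1/4)·29 = 143/8
Expected profit = 143/8 − 3 = 119/8

119/8 dollars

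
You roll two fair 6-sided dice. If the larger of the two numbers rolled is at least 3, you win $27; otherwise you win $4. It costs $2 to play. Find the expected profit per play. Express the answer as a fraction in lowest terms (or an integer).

202/9 dollars

E[payout] = (1/9)·4 + (8/9)·27 = 220/9
Expected profit = 220/9 − 2 = 202/9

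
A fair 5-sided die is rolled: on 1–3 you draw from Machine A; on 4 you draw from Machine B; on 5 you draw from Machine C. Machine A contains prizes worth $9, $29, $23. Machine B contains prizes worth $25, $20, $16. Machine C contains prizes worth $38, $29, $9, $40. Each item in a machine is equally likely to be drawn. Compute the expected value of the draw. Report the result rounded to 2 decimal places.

E[X | Machine A] = (9 + 29 + 23)/3 = 61/3
E[X | Machine B] = (25 + 20 + 16)/3 = 61/3
E[X | Machine C] = (38 + 29 + 9 + 40)/4 = 29
E[X] = (3/5)·61/3 + (1/5)·61/3 + (1/5)·29 = 331/15 ≈ 22.07

$22.07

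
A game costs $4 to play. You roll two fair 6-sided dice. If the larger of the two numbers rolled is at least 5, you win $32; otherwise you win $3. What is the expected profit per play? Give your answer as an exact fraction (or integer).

136/9 dollars

E[payout] = (4/9)·3 + (5/9)·32 = 172/9
Expected profit = 172/9 − 4 = 136/9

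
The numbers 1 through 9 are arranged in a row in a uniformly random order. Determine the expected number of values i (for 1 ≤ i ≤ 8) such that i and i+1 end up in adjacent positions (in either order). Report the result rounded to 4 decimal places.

1.7778

For each i ∈ {1,…,8}, let Xᵢ = 1 if i and i+1 are adjacent. P(Xᵢ=1) = 2·(9−1)!/9! = 2/9.
By linearity, E[ΣXᵢ] = (8)·(2/9) = 16/9.
≈ 1.7778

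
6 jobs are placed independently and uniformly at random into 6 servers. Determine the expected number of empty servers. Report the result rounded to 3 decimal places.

Let Xⱼ=1 if server j is empty. P(Xⱼ=1) = ((6-1)/6)^6 = 15625/46656.
By linearity, E[#empty] = 6·15625/46656 = 15625/7776.
≈ 2.009

2.009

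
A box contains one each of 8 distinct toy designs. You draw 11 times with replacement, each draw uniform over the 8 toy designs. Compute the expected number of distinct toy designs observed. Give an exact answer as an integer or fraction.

6612607849/1073741824

Let Xⱼ=1 if type j appears at least once. P(Xⱼ=1) = 1 − ((8−1)/8)^11 = 6612607849/8589934592.
E[#distinct] = 8·6612607849/8589934592 = 6612607849/1073741824.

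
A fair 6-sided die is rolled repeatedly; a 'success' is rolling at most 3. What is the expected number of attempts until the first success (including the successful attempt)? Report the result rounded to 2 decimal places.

For a geometric distribution, E[trials] = 1/p = 1/(1/2) = 2.
≈ 2.00

2.00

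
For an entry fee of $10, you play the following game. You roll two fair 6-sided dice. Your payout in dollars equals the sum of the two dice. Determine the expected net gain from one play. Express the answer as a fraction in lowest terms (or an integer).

-$3

Distribution of the sum of the two dice: 2 w.p. 1/36, 3 w.p. 1/18, 4 w.p. 1/12, 5 w.p. 1/9, 6 w.p. 5/36, 7 w.p. 1/6, …
E[payout] = (1/36)·2 + (1/18)·3 + (1/12)·4 + (1/9)·5 + (5/36)·6 + (1/6)·7 + (5/36)·8 + (1/9)·9 + (1/12)·10 + (1/18)·11 + (1/36)·12 = 7
Expected profit = 7 − 10 = -3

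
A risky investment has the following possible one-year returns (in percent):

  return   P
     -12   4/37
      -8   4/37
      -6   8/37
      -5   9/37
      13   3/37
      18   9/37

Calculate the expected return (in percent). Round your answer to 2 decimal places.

E[X] = (4/37)·(-12) + (4/37)·(-8) + (8/37)·(-6) + (9/37)·(-5) + (3/37)·13 + (9/37)·18
     = 28/37 ≈ 0.76

0.76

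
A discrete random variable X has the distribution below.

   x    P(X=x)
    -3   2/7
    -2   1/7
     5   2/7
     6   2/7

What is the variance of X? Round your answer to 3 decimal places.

E[X] = (2/7)·(-3) + (1/7)·(-2) + (2/7)·5 + (2/7)·6 = 2
E[X²] = (2/7)·9 + (1/7)·4 + (2/7)·25 + (2/7)·36 = 144/7
Var(X) = 144/7 − (2)² = 116/7 ≈ 16.571

16.571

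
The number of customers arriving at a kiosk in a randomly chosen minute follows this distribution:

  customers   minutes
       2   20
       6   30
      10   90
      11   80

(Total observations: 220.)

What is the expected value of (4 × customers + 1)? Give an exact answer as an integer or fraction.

411/11

Total = 220, so P(customers=2) = 20/220, etc.
E[4x+1] = (1/11)·9 + (3/22)·25 + (9/22)·41 + (4/11)·45
     = 411/11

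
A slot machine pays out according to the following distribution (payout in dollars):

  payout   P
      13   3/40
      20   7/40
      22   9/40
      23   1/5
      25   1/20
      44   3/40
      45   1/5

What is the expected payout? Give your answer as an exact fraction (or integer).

1103/40 dollars

E[X] = (3/40)·13 + (7/40)·20 + (9/40)·22 + (1/5)·23 + (1/20)·25 + (3/40)·44 + (1/5)·45
     = 1103/40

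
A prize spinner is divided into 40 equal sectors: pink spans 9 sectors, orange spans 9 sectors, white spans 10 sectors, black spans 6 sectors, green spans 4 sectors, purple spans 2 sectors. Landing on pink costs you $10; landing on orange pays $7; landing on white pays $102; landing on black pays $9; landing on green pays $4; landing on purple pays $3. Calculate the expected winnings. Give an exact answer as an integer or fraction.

E[payout] = (9/40)·(-10) + (9/40)·7 + (10/40)·102 + (6/40)·9 + (4/40)·4 + (2/40)·3 = 1069/40

1069/40 dollars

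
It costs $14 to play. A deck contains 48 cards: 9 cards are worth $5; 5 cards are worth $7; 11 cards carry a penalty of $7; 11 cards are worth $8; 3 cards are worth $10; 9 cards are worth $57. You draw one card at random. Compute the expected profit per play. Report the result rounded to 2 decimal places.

-$0.79

E[payout] = (9/48)·5 + (5/48)·7 + (11/48)·(-7) + (11/48)·8 + (3/48)·10 + (9/48)·57 = 317/24
Expected profit = 317/24 − 14 = -19/24 ≈ -$0.79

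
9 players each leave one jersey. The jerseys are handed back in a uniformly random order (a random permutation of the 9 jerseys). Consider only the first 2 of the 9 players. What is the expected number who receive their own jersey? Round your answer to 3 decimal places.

0.222

Let Xᵢ = 1 if person i gets their own jersey. For each i, P(Xᵢ=1) = 1/9.
By linearity of expectation, E[X₁+…+X_2] = 2·(1/9) = 2/9.
≈ 0.222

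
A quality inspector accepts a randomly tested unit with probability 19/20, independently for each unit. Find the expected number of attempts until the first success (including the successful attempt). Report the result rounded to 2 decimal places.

1.05

For a geometric distribution, E[trials] = 1/p = 1/(19/20) = 20/19.
≈ 1.05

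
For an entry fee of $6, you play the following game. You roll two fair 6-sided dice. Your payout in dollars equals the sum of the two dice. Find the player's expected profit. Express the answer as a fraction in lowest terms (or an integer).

Distribution of the sum of the two dice: 2 w.p. 1/36, 3 w.p. 1/18, 4 w.p. 1/12, 5 w.p. 1/9, 6 w.p. 5/36, 7 w.p. 1/6, …
E[payout] = (1/36)·2 + (1/18)·3 + (1/12)·4 + (1/9)·5 + (5/36)·6 + (1/6)·7 + (5/36)·8 + (1/9)·9 + (1/12)·10 + (1/18)·11 + (1/36)·12 = 7
Expected profit = 7 − 6 = 1

$1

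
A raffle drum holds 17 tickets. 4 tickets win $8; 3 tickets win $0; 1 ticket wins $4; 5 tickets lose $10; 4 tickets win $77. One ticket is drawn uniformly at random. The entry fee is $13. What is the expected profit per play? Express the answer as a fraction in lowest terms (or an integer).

73/17 dollars

E[payout] = (4/17)·8 + (3/17)·0 + (1/17)·4 + (5/17)·(-10) + (4/17)·77 = 294/17
Expected profit = 294/17 − 13 = 73/17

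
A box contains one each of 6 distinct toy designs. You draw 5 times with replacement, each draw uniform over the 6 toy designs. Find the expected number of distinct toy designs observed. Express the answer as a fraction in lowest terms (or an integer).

Let Xⱼ=1 if type j appears at least once. P(Xⱼ=1) = 1 − ((6−1)/6)^5 = 4651/7776.
E[#distinct] = 6·4651/7776 = 4651/1296.

4651/1296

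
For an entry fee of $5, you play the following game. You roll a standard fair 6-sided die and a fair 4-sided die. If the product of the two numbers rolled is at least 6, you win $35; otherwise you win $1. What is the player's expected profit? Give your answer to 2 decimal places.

$17.25

E[payout] = (3/8)·1 + (5/8)·35 = 89/4
Expected profit = 89/4 − 5 = 69/4 ≈ $17.25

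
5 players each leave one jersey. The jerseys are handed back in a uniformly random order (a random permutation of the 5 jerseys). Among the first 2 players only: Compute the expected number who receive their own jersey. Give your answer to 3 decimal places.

0.400

Let Xᵢ = 1 if person i gets their own jersey. For each i, P(Xᵢ=1) = 1/5.
By linearity of expectation, E[X₁+…+X_2] = 2·(1/5) = 2/5.
≈ 0.400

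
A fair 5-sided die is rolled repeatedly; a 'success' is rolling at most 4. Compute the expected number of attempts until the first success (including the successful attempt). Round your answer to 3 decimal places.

1.250

For a geometric distribution, E[trials] = 1/p = 1/(4/5) = 5/4.
≈ 1.250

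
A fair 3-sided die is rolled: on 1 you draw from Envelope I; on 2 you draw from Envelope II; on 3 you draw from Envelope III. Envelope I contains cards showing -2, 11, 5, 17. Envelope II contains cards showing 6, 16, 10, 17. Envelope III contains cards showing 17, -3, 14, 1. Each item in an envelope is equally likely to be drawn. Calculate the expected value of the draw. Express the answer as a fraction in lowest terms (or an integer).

109/12

E[X | Envelope I] = (-2 + 11 + 5 + 17)/4 = 31/4
E[X | Envelope II] = (6 + 16 + 10 + 17)/4 = 49/4
E[X | Envelope III] = (17 − 3 + 14 + 1)/4 = 29/4
E[X] = (1/3)·31/4 + (1/3)·49/4 + (1/3)·29/4 = 109/12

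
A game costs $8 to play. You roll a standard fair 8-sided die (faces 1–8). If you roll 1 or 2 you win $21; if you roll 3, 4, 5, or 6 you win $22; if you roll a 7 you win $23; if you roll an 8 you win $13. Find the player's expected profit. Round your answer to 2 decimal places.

$12.75

E[payout] = (1/8)·13 + (1/4)·21 + (1/2)·22 + (1/8)·23 = 83/4
Expected profit = 83/4 − 8 = 51/4 ≈ $12.75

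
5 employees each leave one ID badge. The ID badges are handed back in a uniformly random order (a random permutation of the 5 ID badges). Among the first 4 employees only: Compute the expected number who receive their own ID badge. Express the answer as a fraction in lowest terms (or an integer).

Let Xᵢ = 1 if person i gets their own ID badge. For each i, P(Xᵢ=1) = 1/5.
By linearity of expectation, E[X₁+…+X_4] = 4·(1/5) = 4/5.

4/5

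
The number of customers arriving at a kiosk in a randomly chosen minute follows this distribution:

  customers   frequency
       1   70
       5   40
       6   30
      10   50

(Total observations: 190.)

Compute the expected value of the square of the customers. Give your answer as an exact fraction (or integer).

Total = 190, so P(customers=1) = 70/190, etc.
E[X²] = (7/19)·1 + (4/19)·25 + (3/19)·36 + (5/19)·100
     = 715/19

715/19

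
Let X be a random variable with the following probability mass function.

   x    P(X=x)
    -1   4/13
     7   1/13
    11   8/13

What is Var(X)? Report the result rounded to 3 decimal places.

29.538

E[X] = (4/13)·(-1) + (1/13)·7 + (8/13)·11 = 7
E[X²] = (4/13)·1 + (1/13)·49 + (8/13)·121 = 1021/13
Var(X) = 1021/13 − (7)² = 384/13 ≈ 29.538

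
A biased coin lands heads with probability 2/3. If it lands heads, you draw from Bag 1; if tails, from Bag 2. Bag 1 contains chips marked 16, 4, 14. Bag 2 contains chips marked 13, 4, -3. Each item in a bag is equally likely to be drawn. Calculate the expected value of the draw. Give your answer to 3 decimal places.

E[X | Bag 1] = (16 + 4 + 14)/3 = 34/3
E[X | Bag 2] = (13 + 4 − 3)/3 = 14/3
E[X] = (2/3)·34/3 + (1/3)·14/3 = 82/9 ≈ 9.111

9.111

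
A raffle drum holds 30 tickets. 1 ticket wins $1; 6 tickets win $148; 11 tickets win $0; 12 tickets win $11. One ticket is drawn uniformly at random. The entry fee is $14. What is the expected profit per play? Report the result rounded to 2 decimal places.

E[payout] = (1/30)·1 + (6/30)·148 + (11/30)·0 + (12/30)·11 = 1021/30
Expected profit = 1021/30 − 14 = 601/30 ≈ $20.03

$20.03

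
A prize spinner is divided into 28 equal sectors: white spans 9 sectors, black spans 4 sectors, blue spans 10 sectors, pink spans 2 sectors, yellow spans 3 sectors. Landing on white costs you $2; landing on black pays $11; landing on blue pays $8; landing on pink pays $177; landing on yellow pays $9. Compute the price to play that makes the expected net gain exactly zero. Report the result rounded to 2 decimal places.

$17.39

E[payout] = (9/28)·(-2) + (4/28)·11 + (10/28)·8 + (2/28)·177 + (3/28)·9 = 487/28
Fair fee = E[payout] = 487/28 ≈ $17.39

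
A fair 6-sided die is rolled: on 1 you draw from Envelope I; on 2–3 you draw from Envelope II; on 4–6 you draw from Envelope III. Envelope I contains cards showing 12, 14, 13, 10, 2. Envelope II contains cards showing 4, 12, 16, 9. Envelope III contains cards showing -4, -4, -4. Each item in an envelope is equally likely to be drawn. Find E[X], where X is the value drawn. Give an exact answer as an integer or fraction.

E[X | Envelope I] = (12 + 14 + 13 + 10 + 2)/5 = 51/5
E[X | Envelope II] = (4 + 12 + 16 + 9)/4 = 41/4
E[X | Envelope III] = (-4 − 4 − 4)/3 = -4
E[X] = (1/6)·51/5 + (1/3)·41/4 + (1/2)·(-4) = 187/60

187/60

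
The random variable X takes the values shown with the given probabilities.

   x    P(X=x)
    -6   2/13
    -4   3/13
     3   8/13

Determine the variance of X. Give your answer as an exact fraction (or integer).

192/13

E[X] = (2/13)·(-6) + (3/13)·(-4) + (8/13)·3 = 0
E[X²] = (2/13)·36 + (3/13)·16 + (8/13)·9 = 192/13
Var(X) = 192/13 − (0)² = 192/13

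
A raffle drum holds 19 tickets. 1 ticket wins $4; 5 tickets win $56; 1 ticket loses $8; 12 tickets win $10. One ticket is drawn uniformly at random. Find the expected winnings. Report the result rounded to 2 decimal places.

E[payout] = (1/19)·4 + (5/19)·56 + (1/19)·(-8) + (12/19)·10 = 396/19
≈ $20.84

$20.84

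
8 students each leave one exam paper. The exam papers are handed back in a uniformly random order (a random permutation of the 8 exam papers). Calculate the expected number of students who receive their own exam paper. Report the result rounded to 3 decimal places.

Let Xᵢ = 1 if person i gets their own exam paper. For each i, P(Xᵢ=1) = 1/8.
By linearity of expectation, E[X₁+…+X_8] = 8·(1/8) = 1.
≈ 1.000

1.000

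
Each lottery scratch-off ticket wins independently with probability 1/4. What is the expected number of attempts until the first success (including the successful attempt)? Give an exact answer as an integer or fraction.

For a geometric distribution, E[trials] = 1/p = 1/(1/4) = 4.

4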